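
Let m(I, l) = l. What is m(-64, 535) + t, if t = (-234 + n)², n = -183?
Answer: 174424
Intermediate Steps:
t = 173889 (t = (-234 - 183)² = (-417)² = 173889)
m(-64, 535) + t = 535 + 173889 = 174424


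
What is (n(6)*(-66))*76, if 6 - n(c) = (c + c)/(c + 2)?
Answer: -22572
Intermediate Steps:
n(c) = 6 - 2*c/(2 + c) (n(c) = 6 - (c + c)/(c + 2) = 6 - 2*c/(2 + c))
(n(6)*(-66))*76 = ((4*(3 + 6)/(2 + 6))*(-66))*76 = ((4*9/8)*(-66))*76 = ((4*(⅛)*9)*(-66))*76 = ((9/2)*(-66))*76 = -297*76 = -22572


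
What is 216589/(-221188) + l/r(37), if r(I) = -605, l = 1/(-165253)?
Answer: -178959908257/182759902820 ≈ -0.97921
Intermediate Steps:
l = -1/165253 ≈ -6.0513e-6
216589/(-221188) + l/r(37) = 216589/(-221188) - 1/165253/(-605) = 216589*(-1/221188) - 1/165253*(-1/605) = -216589/221188 + 1/99978065 = -178959908257/182759902820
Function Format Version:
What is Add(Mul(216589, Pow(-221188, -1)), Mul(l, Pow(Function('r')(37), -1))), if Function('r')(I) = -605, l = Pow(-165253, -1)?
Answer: Rational(-178959908257, 182759902820) ≈ -0.97921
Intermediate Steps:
l = Rational(-1, 165253) ≈ -6.0513e-6
Add(Mul(216589, Pow(-221188, -1)), Mul(l, Pow(Function('r')(37), -1))) = Add(Mul(216589, Pow(-221188, -1)), Mul(Rational(-1, 165253), Pow(-605, -1))) = Add(Mul(216589, Rational(-1, 221188)), Mul(Rational(-1, 165253), Rational(-1, 605))) = Add(Rational(-216589, 221188), Rational(1, 99978065)) = Rational(-178959908257, 182759902820)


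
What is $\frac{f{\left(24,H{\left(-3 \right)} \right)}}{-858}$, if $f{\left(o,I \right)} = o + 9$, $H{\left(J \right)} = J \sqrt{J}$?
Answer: $- \frac{1}{26} \approx -0.038462$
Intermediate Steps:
$H{\left(J \right)} = J^{\frac{3}{2}}$
$f{\left(o,I \right)} = 9 + o$
$\frac{f{\left(24,H{\left(-3 \right)} \right)}}{-858} = \frac{9 + 24}{-858} = 33 \left(- \frac{1}{858}\right) = - \frac{1}{26}$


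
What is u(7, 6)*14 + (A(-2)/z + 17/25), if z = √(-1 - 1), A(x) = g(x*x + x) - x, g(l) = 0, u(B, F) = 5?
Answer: 1767/25 - I*√2 ≈ 70.68 - 1.4142*I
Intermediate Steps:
A(x) = -x (A(x) = 0 - x = -x)
z = I*√2 (z = √(-2) = I*√2 ≈ 1.4142*I)
u(7, 6)*14 + (A(-2)/z + 17/25) = 5*14 + ((-1*(-2))/((I*√2)) + 17/25) = 70 + (2*(-I*√2/2) + 17*(1/25)) = 70 + (-I*√2 + 17/25) = 70 + (17/25 - I*√2) = 1767/25 - I*√2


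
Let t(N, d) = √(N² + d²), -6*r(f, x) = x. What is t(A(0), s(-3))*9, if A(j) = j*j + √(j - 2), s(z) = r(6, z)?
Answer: 9*I*√7/2 ≈ 11.906*I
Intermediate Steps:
r(f, x) = -x/6
s(z) = -z/6
A(j) = j² + √(-2 + j)
t(A(0), s(-3))*9 = √((0² + √(-2 + 0))² + (-⅙*(-3))²)*9 = √((0 + √(-2))² + (½)²)*9 = √((0 + I*√2)² + ¼)*9 = √((I*√2)² + ¼)*9 = √(-2 + ¼)*9 = √(-7/4)*9 = (I*√7/2)*9 = 9*I*√7/2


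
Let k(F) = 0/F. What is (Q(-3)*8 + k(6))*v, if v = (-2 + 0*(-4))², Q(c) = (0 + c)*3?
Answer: -288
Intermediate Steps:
Q(c) = 3*c (Q(c) = c*3 = 3*c)
k(F) = 0
v = 4 (v = (-2 + 0)² = (-2)² = 4)
(Q(-3)*8 + k(6))*v = ((3*(-3))*8 + 0)*4 = (-9*8 + 0)*4 = (-72 + 0)*4 = -72*4 = -288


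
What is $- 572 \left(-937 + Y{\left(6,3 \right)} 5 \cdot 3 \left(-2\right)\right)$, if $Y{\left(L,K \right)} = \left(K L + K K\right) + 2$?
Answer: $1033604$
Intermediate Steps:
$Y{\left(L,K \right)} = 2 + K^{2} + K L$ ($Y{\left(L,K \right)} = \left(K L + K^{2}\right) + 2 = \left(K^{2} + K L\right) + 2 = 2 + K^{2} + K L$)
$- 572 \left(-937 + Y{\left(6,3 \right)} 5 \cdot 3 \left(-2\right)\right) = - 572 \left(-937 + \left(2 + 3^{2} + 3 \cdot 6\right) 5 \cdot 3 \left(-2\right)\right) = - 572 \left(-937 + \left(2 + 9 + 18\right) 15 \left(-2\right)\right) = - 572 \left(-937 + 29 \left(-30\right)\right) = - 572 \left(-937 - 870\right) = \left(-572\right) \left(-1807\right) = 1033604$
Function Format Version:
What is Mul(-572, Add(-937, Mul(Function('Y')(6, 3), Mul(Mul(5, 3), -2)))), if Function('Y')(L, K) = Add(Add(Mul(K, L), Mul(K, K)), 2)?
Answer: 1033604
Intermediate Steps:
Function('Y')(L, K) = Add(2, Pow(K, 2), Mul(K, L)) (Function('Y')(L, K) = Add(Add(Mul(K, L), Pow(K, 2)), 2) = Add(Add(Pow(K, 2), Mul(K, L)), 2) = Add(2, Pow(K, 2), Mul(K, L)))
Mul(-572, Add(-937, Mul(Function('Y')(6, 3), Mul(Mul(5, 3), -2)))) = Mul(-572, Add(-937, Mul(Add(2, Pow(3, 2), Mul(3, 6)), Mul(Mul(5, 3), -2)))) = Mul(-572, Add(-937, Mul(Add(2, 9, 18), Mul(15, -2)))) = Mul(-572, Add(-937, Mul(29, -30))) = Mul(-572, Add(-937, -870)) = Mul(-572, -1807) = 1033604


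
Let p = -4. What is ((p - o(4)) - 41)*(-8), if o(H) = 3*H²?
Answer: 744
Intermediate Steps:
((p - o(4)) - 41)*(-8) = ((-4 - 3*4²) - 41)*(-8) = ((-4 - 3*16) - 41)*(-8) = ((-4 - 1*48) - 41)*(-8) = ((-4 - 48) - 41)*(-8) = (-52 - 41)*(-8) = -93*(-8) = 744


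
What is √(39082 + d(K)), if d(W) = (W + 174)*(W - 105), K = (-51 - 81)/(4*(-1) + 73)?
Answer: 2*√2735414/23 ≈ 143.82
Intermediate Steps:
K = -44/23 (K = -132/(-4 + 73) = -132/69 = -132*1/69 = -44/23 ≈ -1.9130)
d(W) = (-105 + W)*(174 + W) (d(W) = (174 + W)*(-105 + W) = (-105 + W)*(174 + W))
√(39082 + d(K)) = √(39082 + (-18270 + (-44/23)² + 69*(-44/23))) = √(39082 + (-18270 + 1936/529 - 132)) = √(39082 - 9732722/529) = √(10941656/529) = 2*√2735414/23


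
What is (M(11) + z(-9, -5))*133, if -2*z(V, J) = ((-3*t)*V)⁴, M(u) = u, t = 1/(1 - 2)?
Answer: -70678727/2 ≈ -3.5339e+7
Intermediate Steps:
t = -1 (t = 1/(-1) = -1)
z(V, J) = -81*V⁴/2
(M(11) + z(-9, -5))*133 = (11 - 81/2*(-9)⁴)*133 = (11 - 81/2*6561)*133 = (11 - 531441/2)*133 = -531419/2*133 = -70678727/2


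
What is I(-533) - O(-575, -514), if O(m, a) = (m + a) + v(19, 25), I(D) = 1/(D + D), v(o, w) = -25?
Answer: 1187523/1066 ≈ 1114.0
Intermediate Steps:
I(D) = 1/(2*D)
O(m, a) = -25 + a + m (O(m, a) = (m + a) - 25 = (a + m) - 25 = -25 + a + m)
I(-533) - O(-575, -514) = (½)/(-533) - (-25 - 514 - 575) = (½)*(-1/533) - 1*(-1114) = -1/1066 + 1114 = 1187523/1066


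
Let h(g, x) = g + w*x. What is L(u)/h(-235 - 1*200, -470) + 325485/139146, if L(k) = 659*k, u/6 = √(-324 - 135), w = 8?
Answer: 108495/46382 - 11862*I*√51/4195 ≈ 2.3392 - 20.193*I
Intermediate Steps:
h(g, x) = g + 8*x
u = 18*I*√51 (u = 6*√(-324 - 135) = 6*√(-459) = 6*(3*I*√51) = 18*I*√51 ≈ 128.55*I)
L(u)/h(-235 - 1*200, -470) + 325485/139146 = (659*(18*I*√51))/((-235 - 1*200) + 8*(-470)) + 325485/139146 = (11862*I*√51)/((-235 - 200) - 3760) + 325485*(1/139146) = (11862*I*√51)/(-435 - 3760) + 108495/46382 = (11862*I*√51)/(-4195) + 108495/46382 = (11862*I*√51)*(-1/4195) + 108495/46382 = -11862*I*√51/4195 + 108495/46382 = 108495/46382 - 11862*I*√51/4195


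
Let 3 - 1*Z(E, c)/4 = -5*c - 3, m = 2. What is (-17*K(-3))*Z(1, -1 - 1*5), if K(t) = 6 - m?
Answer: 6528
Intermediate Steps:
Z(E, c) = 24 + 20*c (Z(E, c) = 12 - 4*(-5*c - 3) = 12 - 4*(-3 - 5*c) = 12 + (12 + 20*c) = 24 + 20*c)
K(t) = 4 (K(t) = 6 - 1*2 = 6 - 2 = 4)
(-17*K(-3))*Z(1, -1 - 1*5) = (-17*4)*(24 + 20*(-1 - 1*5)) = -68*(24 + 20*(-1 - 5)) = -68*(24 + 20*(-6)) = -68*(24 - 120) = -68*(-96) = 6528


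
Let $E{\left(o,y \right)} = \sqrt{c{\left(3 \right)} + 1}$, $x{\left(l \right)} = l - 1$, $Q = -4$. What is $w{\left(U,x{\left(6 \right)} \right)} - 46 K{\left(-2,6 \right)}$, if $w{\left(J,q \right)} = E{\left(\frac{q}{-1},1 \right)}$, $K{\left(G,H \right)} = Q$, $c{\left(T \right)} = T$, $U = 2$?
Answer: $186$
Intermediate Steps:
$x{\left(l \right)} = -1 + l$
$K{\left(G,H \right)} = -4$
$E{\left(o,y \right)} = 2$ ($E{\left(o,y \right)} = \sqrt{3 + 1} = \sqrt{4} = 2$)
$w{\left(J,q \right)} = 2$
$w{\left(U,x{\left(6 \right)} \right)} - 46 K{\left(-2,6 \right)} = 2 - -184 = 2 + 184 = 186$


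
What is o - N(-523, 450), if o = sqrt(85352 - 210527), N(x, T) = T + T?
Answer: -900 + 5*I*sqrt(5007) ≈ -900.0 + 353.8*I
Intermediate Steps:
N(x, T) = 2*T
o = 5*I*sqrt(5007) (o = sqrt(-125175) = 5*I*sqrt(5007) ≈ 353.8*I)
o - N(-523, 450) = 5*I*sqrt(5007) - 2*450 = 5*I*sqrt(5007) - 1*900 = 5*I*sqrt(5007) - 900 = -900 + 5*I*sqrt(5007)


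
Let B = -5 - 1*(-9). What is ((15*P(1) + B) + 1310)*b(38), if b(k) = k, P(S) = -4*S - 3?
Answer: 45942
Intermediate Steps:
B = 4 (B = -5 + 9 = 4)
P(S) = -3 - 4*S
((15*P(1) + B) + 1310)*b(38) = ((15*(-3 - 4*1) + 4) + 1310)*38 = ((15*(-3 - 4) + 4) + 1310)*38 = ((15*(-7) + 4) + 1310)*38 = ((-105 + 4) + 1310)*38 = (-101 + 1310)*38 = 1209*38 = 45942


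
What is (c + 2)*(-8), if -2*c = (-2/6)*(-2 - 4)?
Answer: -8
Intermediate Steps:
c = -1 (c = -(-2/6)*(-2 - 4)/2 = -(-2*⅙)*(-6)/2 = -(-1)*(-6)/6 = -½*2 = -1)
(c + 2)*(-8) = (-1 + 2)*(-8) = 1*(-8) = -8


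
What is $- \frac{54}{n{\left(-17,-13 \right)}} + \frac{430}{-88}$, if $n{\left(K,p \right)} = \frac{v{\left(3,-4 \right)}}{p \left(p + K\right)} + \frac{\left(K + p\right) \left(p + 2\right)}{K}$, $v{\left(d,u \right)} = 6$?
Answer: $- \frac{1982615}{943052} \approx -2.1023$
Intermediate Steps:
$n{\left(K,p \right)} = \frac{6}{p \left(K + p\right)} + \frac{\left(2 + p\right) \left(K + p\right)}{K}$ ($n{\left(K,p \right)} = \frac{6}{p \left(p + K\right)} + \frac{\left(K + p\right) \left(p + 2\right)}{K} = \frac{6}{p \left(K + p\right)} + \frac{\left(K + p\right) \left(2 + p\right)}{K} = 6 \frac{1}{p \left(K + p\right)} + \frac{\left(2 + p\right) \left(K + p\right)}{K} = \frac{6}{p \left(K + p\right)} + \frac{\left(2 + p\right) \left(K + p\right)}{K}$)
$- \frac{54}{n{\left(-17,-13 \right)}} + \frac{430}{-88} = - \frac{54}{\frac{1}{-17} \frac{1}{-13} \frac{1}{-17 - 13} \left(6 \left(-17\right) + \left(-13\right)^{2} \left(-17 - 13\right)^{2} + 2 \left(-13\right) \left(-17 - 13\right)^{2}\right)} + \frac{430}{-88} = - \frac{54}{\left(- \frac{1}{17}\right) \left(- \frac{1}{13}\right) \frac{1}{-30} \left(-102 + 169 \left(-30\right)^{2} + 2 \left(-13\right) \left(-30\right)^{2}\right)} + 430 \left(- \frac{1}{88}\right) = - \frac{54}{\left(- \frac{1}{17}\right) \left(- \frac{1}{13}\right) \left(- \frac{1}{30}\right) \left(-102 + 169 \cdot 900 + 2 \left(-13\right) 900\right)} - \frac{215}{44} = - \frac{54}{\left(- \frac{1}{17}\right) \left(- \frac{1}{13}\right) \left(- \frac{1}{30}\right) \left(-102 + 152100 - 23400\right)} - \frac{215}{44} = - \frac{54}{\left(- \frac{1}{17}\right) \left(- \frac{1}{13}\right) \left(- \frac{1}{30}\right) 128598} - \frac{215}{44} = - \frac{54}{- \frac{21433}{1105}} - \frac{215}{44} = \left(-54\right) \left(- \frac{1105}{21433}\right) - \frac{215}{44} = \frac{59670}{21433} - \frac{215}{44} = - \frac{1982615}{943052}$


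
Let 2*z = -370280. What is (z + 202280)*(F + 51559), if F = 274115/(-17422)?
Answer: 7695746730310/8711 ≈ 8.8345e+8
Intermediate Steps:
z = -185140 (z = (½)*(-370280) = -185140)
F = -274115/17422 (F = 274115*(-1/17422) = -274115/17422 ≈ -15.734)
(z + 202280)*(F + 51559) = (-185140 + 202280)*(-274115/17422 + 51559) = 17140*(897986783/17422) = 7695746730310/8711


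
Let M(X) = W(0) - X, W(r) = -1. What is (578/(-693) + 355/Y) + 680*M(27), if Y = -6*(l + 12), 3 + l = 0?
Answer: -79199123/4158 ≈ -19047.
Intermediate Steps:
l = -3 (l = -3 + 0 = -3)
Y = -54 (Y = -6*(-3 + 12) = -6*9 = -54)
M(X) = -1 - X
(578/(-693) + 355/Y) + 680*M(27) = (578/(-693) + 355/(-54)) + 680*(-1 - 1*27) = (578*(-1/693) + 355*(-1/54)) + 680*(-1 - 27) = (-578/693 - 355/54) + 680*(-28) = -30803/4158 - 19040 = -79199123/4158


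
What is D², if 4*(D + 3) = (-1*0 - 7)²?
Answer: 1369/16 ≈ 85.563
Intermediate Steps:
D = 37/4 (D = -3 + (-1*0 - 7)²/4 = -3 + (0 - 7)²/4 = -3 + (¼)*(-7)² = -3 + (¼)*49 = -3 + 49/4 = 37/4 ≈ 9.2500)
D² = (37/4)² = 1369/16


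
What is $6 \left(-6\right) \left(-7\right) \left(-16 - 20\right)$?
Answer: $-9072$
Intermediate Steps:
$6 \left(-6\right) \left(-7\right) \left(-16 - 20\right) = \left(-36\right) \left(-7\right) \left(-16 - 20\right) = 252 \left(-36\right) = -9072$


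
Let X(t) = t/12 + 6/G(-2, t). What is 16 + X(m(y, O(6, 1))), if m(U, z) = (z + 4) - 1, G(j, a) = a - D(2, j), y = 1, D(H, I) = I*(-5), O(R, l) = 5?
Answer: 41/3 ≈ 13.667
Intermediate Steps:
D(H, I) = -5*I
G(j, a) = a + 5*j (G(j, a) = a - (-5)*j = a + 5*j)
m(U, z) = 3 + z (m(U, z) = (4 + z) - 1 = 3 + z)
X(t) = 6/(-10 + t) + t/12 (X(t) = t/12 + 6/(t + 5*(-2)) = t*(1/12) + 6/(t - 10) = t/12 + 6/(-10 + t) = 6/(-10 + t) + t/12)
16 + X(m(y, O(6, 1))) = 16 + (72 + (3 + 5)*(-10 + (3 + 5)))/(12*(-10 + (3 + 5))) = 16 + (72 + 8*(-10 + 8))/(12*(-10 + 8)) = 16 + (1/12)*(72 + 8*(-2))/(-2) = 16 + (1/12)*(-½)*(72 - 16) = 16 + (1/12)*(-½)*56 = 16 - 7/3 = 41/3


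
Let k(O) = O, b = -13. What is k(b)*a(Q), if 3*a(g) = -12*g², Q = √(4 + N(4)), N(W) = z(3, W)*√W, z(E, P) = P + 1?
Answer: 728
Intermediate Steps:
z(E, P) = 1 + P
N(W) = √W*(1 + W) (N(W) = (1 + W)*√W = √W*(1 + W))
Q = √14 (Q = √(4 + √4*(1 + 4)) = √(4 + 2*5) = √(4 + 10) = √14 ≈ 3.7417)
a(g) = -4*g² (a(g) = (-12*g²)/3 = -4*g²)
k(b)*a(Q) = -(-52)*(√14)² = -(-52)*14 = -13*(-56) = 728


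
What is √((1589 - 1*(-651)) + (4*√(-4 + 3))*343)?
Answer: 2*√(560 + 343*I) ≈ 49.329 + 13.907*I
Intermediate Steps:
√((1589 - 1*(-651)) + (4*√(-4 + 3))*343) = √((1589 + 651) + (4*√(-1))*343) = √(2240 + (4*I)*343) = √(2240 + 1372*I)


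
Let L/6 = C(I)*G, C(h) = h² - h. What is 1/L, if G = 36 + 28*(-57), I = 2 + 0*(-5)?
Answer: -1/18720 ≈ -5.3419e-5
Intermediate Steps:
I = 2 (I = 2 + 0 = 2)
G = -1560 (G = 36 - 1596 = -1560)
L = -18720 (L = 6*((2*(-1 + 2))*(-1560)) = 6*((2*1)*(-1560)) = 6*(2*(-1560)) = 6*(-3120) = -18720)
1/L = 1/(-18720) = -1/18720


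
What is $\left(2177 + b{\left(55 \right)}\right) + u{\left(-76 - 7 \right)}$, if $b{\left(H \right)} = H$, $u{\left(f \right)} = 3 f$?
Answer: $1983$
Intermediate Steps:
$\left(2177 + b{\left(55 \right)}\right) + u{\left(-76 - 7 \right)} = \left(2177 + 55\right) + 3 \left(-76 - 7\right) = 2232 + 3 \left(-83\right) = 2232 - 249 = 1983$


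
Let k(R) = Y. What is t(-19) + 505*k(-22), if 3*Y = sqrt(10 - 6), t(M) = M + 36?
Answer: 1061/3 ≈ 353.67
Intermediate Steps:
t(M) = 36 + M
Y = 2/3 (Y = sqrt(10 - 6)/3 = sqrt(4)/3 = (1/3)*2 = 2/3 ≈ 0.66667)
k(R) = 2/3
t(-19) + 505*k(-22) = (36 - 19) + 505*(2/3) = 17 + 1010/3 = 1061/3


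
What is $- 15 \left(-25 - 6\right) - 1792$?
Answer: $-1327$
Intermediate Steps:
$- 15 \left(-25 - 6\right) - 1792 = \left(-15\right) \left(-31\right) - 1792 = 465 - 1792 = -1327$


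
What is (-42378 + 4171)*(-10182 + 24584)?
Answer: -550257214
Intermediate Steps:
(-42378 + 4171)*(-10182 + 24584) = -38207*14402 = -550257214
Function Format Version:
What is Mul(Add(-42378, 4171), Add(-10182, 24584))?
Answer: -550257214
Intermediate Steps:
Mul(Add(-42378, 4171), Add(-10182, 24584)) = Mul(-38207, 14402) = -550257214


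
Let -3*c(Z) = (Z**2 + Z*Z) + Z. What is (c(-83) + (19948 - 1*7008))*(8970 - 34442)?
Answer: -213328000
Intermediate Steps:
c(Z) = -2*Z**2/3 - Z/3 (c(Z) = -((Z**2 + Z*Z) + Z)/3 = -((Z**2 + Z**2) + Z)/3 = -(2*Z**2 + Z)/3 = -(Z + 2*Z**2)/3 = -2*Z**2/3 - Z/3)
(c(-83) + (19948 - 1*7008))*(8970 - 34442) = (-1/3*(-83)*(1 + 2*(-83)) + (19948 - 1*7008))*(8970 - 34442) = (-1/3*(-83)*(1 - 166) + (19948 - 7008))*(-25472) = (-1/3*(-83)*(-165) + 12940)*(-25472) = (-4565 + 12940)*(-25472) = 8375*(-25472) = -213328000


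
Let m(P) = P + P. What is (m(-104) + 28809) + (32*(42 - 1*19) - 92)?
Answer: 29245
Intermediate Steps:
m(P) = 2*P
(m(-104) + 28809) + (32*(42 - 1*19) - 92) = (2*(-104) + 28809) + (32*(42 - 1*19) - 92) = (-208 + 28809) + (32*(42 - 19) - 92) = 28601 + (32*23 - 92) = 28601 + (736 - 92) = 28601 + 644 = 29245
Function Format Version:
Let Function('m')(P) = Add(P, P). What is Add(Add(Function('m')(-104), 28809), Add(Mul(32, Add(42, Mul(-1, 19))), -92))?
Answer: 29245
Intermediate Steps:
Function('m')(P) = Mul(2, P)
Add(Add(Function('m')(-104), 28809), Add(Mul(32, Add(42, Mul(-1, 19))), -92)) = Add(Add(Mul(2, -104), 28809), Add(Mul(32, Add(42, Mul(-1, 19))), -92)) = Add(Add(-208, 28809), Add(Mul(32, Add(42, -19)), -92)) = Add(28601, Add(Mul(32, 23), -92)) = Add(28601, Add(736, -92)) = Add(28601, 644) = 29245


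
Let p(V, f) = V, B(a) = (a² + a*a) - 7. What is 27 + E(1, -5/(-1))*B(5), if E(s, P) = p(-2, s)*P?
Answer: -403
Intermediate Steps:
B(a) = -7 + 2*a² (B(a) = (a² + a²) - 7 = 2*a² - 7 = -7 + 2*a²)
E(s, P) = -2*P
27 + E(1, -5/(-1))*B(5) = 27 + (-(-10)/(-1))*(-7 + 2*5²) = 27 + (-(-10)*(-1))*(-7 + 2*25) = 27 + (-2*5)*(-7 + 50) = 27 - 10*43 = 27 - 430 = -403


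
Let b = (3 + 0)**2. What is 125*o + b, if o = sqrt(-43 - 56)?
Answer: 9 + 375*I*sqrt(11) ≈ 9.0 + 1243.7*I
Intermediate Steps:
b = 9 (b = 3**2 = 9)
o = 3*I*sqrt(11) (o = sqrt(-99) = 3*I*sqrt(11) ≈ 9.9499*I)
125*o + b = 125*(3*I*sqrt(11)) + 9 = 375*I*sqrt(11) + 9 = 9 + 375*I*sqrt(11)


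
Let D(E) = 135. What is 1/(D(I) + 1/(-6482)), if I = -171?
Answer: 6482/875069 ≈ 0.0074074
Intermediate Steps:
1/(D(I) + 1/(-6482)) = 1/(135 + 1/(-6482)) = 1/(135 - 1/6482) = 1/(875069/6482) = 6482/875069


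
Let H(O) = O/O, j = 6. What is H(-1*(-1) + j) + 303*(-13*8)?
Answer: -31511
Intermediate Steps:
H(O) = 1
H(-1*(-1) + j) + 303*(-13*8) = 1 + 303*(-13*8) = 1 + 303*(-104) = 1 - 31512 = -31511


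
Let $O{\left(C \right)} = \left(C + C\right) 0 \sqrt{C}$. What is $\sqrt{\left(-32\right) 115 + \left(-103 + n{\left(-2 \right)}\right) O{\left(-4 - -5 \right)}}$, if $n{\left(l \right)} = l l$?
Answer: $4 i \sqrt{230} \approx 60.663 i$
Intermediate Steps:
$n{\left(l \right)} = l^{2}$
$O{\left(C \right)} = 0$ ($O{\left(C \right)} = 2 C 0 = 0$)
$\sqrt{\left(-32\right) 115 + \left(-103 + n{\left(-2 \right)}\right) O{\left(-4 - -5 \right)}} = \sqrt{\left(-32\right) 115 + \left(-103 + \left(-2\right)^{2}\right) 0} = \sqrt{-3680 + \left(-103 + 4\right) 0} = \sqrt{-3680 - 0} = \sqrt{-3680 + 0} = \sqrt{-3680} = 4 i \sqrt{230}$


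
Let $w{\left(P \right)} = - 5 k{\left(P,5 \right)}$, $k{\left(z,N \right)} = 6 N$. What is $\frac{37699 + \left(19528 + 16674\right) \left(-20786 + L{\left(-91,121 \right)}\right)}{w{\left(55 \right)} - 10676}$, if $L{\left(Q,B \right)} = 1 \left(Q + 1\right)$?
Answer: $\frac{755715253}{10826} \approx 69806.0$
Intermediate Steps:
$L{\left(Q,B \right)} = 1 + Q$ ($L{\left(Q,B \right)} = 1 \left(1 + Q\right) = 1 + Q$)
$w{\left(P \right)} = -150$ ($w{\left(P \right)} = - 5 \cdot 6 \cdot 5 = \left(-5\right) 30 = -150$)
$\frac{37699 + \left(19528 + 16674\right) \left(-20786 + L{\left(-91,121 \right)}\right)}{w{\left(55 \right)} - 10676} = \frac{37699 + \left(19528 + 16674\right) \left(-20786 + \left(1 - 91\right)\right)}{-150 - 10676} = \frac{37699 + 36202 \left(-20786 - 90\right)}{-10826} = \left(37699 + 36202 \left(-20876\right)\right) \left(- \frac{1}{10826}\right) = \left(37699 - 755752952\right) \left(- \frac{1}{10826}\right) = \left(-755715253\right) \left(- \frac{1}{10826}\right) = \frac{755715253}{10826}$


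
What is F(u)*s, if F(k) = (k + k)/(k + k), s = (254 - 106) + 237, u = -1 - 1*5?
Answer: 385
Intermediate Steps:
u = -6 (u = -1 - 5 = -6)
s = 385 (s = 148 + 237 = 385)
F(k) = 1 (F(k) = (2*k)/((2*k)) = (2*k)*(1/(2*k)) = 1)
F(u)*s = 1*385 = 385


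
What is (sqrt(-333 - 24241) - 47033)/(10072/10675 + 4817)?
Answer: -502077275/51431547 + 10675*I*sqrt(24574)/51431547 ≈ -9.7621 + 0.032537*I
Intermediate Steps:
(sqrt(-333 - 24241) - 47033)/(10072/10675 + 4817) = (sqrt(-24574) - 47033)/(10072*(1/10675) + 4817) = (I*sqrt(24574) - 47033)/(10072/10675 + 4817) = (-47033 + I*sqrt(24574))/(51431547/10675) = (-47033 + I*sqrt(24574))*(10675/51431547) = -502077275/51431547 + 10675*I*sqrt(24574)/51431547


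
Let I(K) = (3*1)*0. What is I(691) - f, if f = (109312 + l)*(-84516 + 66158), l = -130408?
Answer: -387280368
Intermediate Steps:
f = 387280368 (f = (109312 - 130408)*(-84516 + 66158) = -21096*(-18358) = 387280368)
I(K) = 0 (I(K) = 3*0 = 0)
I(691) - f = 0 - 1*387280368 = 0 - 387280368 = -387280368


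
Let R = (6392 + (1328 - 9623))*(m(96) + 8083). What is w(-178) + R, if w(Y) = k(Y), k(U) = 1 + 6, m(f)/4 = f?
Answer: -16112694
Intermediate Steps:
m(f) = 4*f
k(U) = 7
w(Y) = 7
R = -16112701 (R = (6392 + (1328 - 9623))*(4*96 + 8083) = (6392 - 8295)*(384 + 8083) = -1903*8467 = -16112701)
w(-178) + R = 7 - 16112701 = -16112694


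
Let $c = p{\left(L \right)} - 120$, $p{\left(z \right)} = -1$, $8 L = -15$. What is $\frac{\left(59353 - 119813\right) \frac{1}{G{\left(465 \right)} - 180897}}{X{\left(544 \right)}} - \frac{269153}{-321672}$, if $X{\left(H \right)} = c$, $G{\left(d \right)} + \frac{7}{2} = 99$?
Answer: $\frac{11737613825099}{14074424786136} \approx 0.83397$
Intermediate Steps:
$L = - \frac{15}{8}$ ($L = \frac{1}{8} \left(-15\right) = - \frac{15}{8} \approx -1.875$)
$G{\left(d \right)} = \frac{191}{2}$ ($G{\left(d \right)} = - \frac{7}{2} + 99 = \frac{191}{2}$)
$c = -121$ ($c = -1 - 120 = -121$)
$X{\left(H \right)} = -121$
$\frac{\left(59353 - 119813\right) \frac{1}{G{\left(465 \right)} - 180897}}{X{\left(544 \right)}} - \frac{269153}{-321672} = \frac{\left(59353 - 119813\right) \frac{1}{\frac{191}{2} - 180897}}{-121} - \frac{269153}{-321672} = - \frac{60460}{- \frac{361603}{2}} \left(- \frac{1}{121}\right) - - \frac{269153}{321672} = \left(-60460\right) \left(- \frac{2}{361603}\right) \left(- \frac{1}{121}\right) + \frac{269153}{321672} = \frac{120920}{361603} \left(- \frac{1}{121}\right) + \frac{269153}{321672} = - \frac{120920}{43753963} + \frac{269153}{321672} = \frac{11737613825099}{14074424786136}$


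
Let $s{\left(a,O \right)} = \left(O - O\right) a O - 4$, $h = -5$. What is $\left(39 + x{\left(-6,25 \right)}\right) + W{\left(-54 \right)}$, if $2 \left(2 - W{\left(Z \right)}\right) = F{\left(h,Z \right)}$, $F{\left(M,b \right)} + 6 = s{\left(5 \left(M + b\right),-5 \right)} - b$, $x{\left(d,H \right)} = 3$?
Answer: $22$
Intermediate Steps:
$s{\left(a,O \right)} = -4$ ($s{\left(a,O \right)} = 0 a O - 4 = 0 O - 4 = 0 - 4 = -4$)
$F{\left(M,b \right)} = -10 - b$ ($F{\left(M,b \right)} = -6 - \left(4 + b\right) = -10 - b$)
$W{\left(Z \right)} = 7 + \frac{Z}{2}$ ($W{\left(Z \right)} = 2 - \frac{-10 - Z}{2} = 2 + \left(5 + \frac{Z}{2}\right) = 7 + \frac{Z}{2}$)
$\left(39 + x{\left(-6,25 \right)}\right) + W{\left(-54 \right)} = \left(39 + 3\right) + \left(7 + \frac{1}{2} \left(-54\right)\right) = 42 + \left(7 - 27\right) = 42 - 20 = 22$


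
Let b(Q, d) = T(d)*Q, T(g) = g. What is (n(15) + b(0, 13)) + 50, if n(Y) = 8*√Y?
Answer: 50 + 8*√15 ≈ 80.984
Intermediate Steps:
b(Q, d) = Q*d (b(Q, d) = d*Q = Q*d)
(n(15) + b(0, 13)) + 50 = (8*√15 + 0*13) + 50 = (8*√15 + 0) + 50 = 8*√15 + 50 = 50 + 8*√15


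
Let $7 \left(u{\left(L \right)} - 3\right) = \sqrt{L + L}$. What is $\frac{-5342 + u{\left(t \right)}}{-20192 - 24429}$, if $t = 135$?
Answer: $\frac{5339}{44621} - \frac{3 \sqrt{30}}{312347} \approx 0.1196$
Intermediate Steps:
$u{\left(L \right)} = 3 + \frac{\sqrt{2} \sqrt{L}}{7}$ ($u{\left(L \right)} = 3 + \frac{\sqrt{L + L}}{7} = 3 + \frac{\sqrt{2 L}}{7} = 3 + \frac{\sqrt{2} \sqrt{L}}{7}$)
$\frac{-5342 + u{\left(t \right)}}{-20192 - 24429} = \frac{-5342 + \left(3 + \frac{\sqrt{2} \sqrt{135}}{7}\right)}{-20192 - 24429} = \frac{-5342 + \left(3 + \frac{\sqrt{2} \cdot 3 \sqrt{15}}{7}\right)}{-44621} = \left(-5342 + \left(3 + \frac{3 \sqrt{30}}{7}\right)\right) \left(- \frac{1}{44621}\right) = \left(-5339 + \frac{3 \sqrt{30}}{7}\right) \left(- \frac{1}{44621}\right) = \frac{5339}{44621} - \frac{3 \sqrt{30}}{312347}$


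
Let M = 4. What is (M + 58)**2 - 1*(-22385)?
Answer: 26229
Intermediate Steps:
(M + 58)**2 - 1*(-22385) = (4 + 58)**2 - 1*(-22385) = 62**2 + 22385 = 3844 + 22385 = 26229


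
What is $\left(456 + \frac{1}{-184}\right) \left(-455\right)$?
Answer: $- \frac{38175865}{184} \approx -2.0748 \cdot 10^{5}$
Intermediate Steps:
$\left(456 + \frac{1}{-184}\right) \left(-455\right) = \left(456 - \frac{1}{184}\right) \left(-455\right) = \frac{83903}{184} \left(-455\right) = - \frac{38175865}{184}$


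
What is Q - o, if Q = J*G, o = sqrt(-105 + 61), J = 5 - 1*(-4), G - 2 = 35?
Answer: 333 - 2*I*sqrt(11) ≈ 333.0 - 6.6332*I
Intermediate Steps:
G = 37 (G = 2 + 35 = 37)
J = 9 (J = 5 + 4 = 9)
o = 2*I*sqrt(11) (o = sqrt(-44) = 2*I*sqrt(11) ≈ 6.6332*I)
Q = 333 (Q = 9*37 = 333)
Q - o = 333 - 2*I*sqrt(11)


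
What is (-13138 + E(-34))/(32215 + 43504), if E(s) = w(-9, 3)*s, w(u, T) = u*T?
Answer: -12220/75719 ≈ -0.16139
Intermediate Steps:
w(u, T) = T*u
E(s) = -27*s (E(s) = (3*(-9))*s = -27*s)
(-13138 + E(-34))/(32215 + 43504) = (-13138 - 27*(-34))/(32215 + 43504) = (-13138 + 918)/75719 = -12220*1/75719 = -12220/75719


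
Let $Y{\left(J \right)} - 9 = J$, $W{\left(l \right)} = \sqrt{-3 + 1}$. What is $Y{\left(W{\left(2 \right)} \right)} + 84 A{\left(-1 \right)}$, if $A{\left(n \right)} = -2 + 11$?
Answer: $765 + i \sqrt{2} \approx 765.0 + 1.4142 i$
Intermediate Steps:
$W{\left(l \right)} = i \sqrt{2}$ ($W{\left(l \right)} = \sqrt{-2} = i \sqrt{2}$)
$A{\left(n \right)} = 9$
$Y{\left(J \right)} = 9 + J$
$Y{\left(W{\left(2 \right)} \right)} + 84 A{\left(-1 \right)} = \left(9 + i \sqrt{2}\right) + 84 \cdot 9 = \left(9 + i \sqrt{2}\right) + 756 = 765 + i \sqrt{2}$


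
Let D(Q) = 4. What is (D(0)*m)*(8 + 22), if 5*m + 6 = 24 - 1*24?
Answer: -144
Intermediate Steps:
m = -6/5 (m = -6/5 + (24 - 1*24)/5 = -6/5 + (24 - 24)/5 = -6/5 + (⅕)*0 = -6/5 + 0 = -6/5 ≈ -1.2000)
(D(0)*m)*(8 + 22) = (4*(-6/5))*(8 + 22) = -24/5*30 = -144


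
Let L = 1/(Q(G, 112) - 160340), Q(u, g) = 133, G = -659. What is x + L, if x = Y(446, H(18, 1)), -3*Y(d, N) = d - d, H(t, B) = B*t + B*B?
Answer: -1/160207 ≈ -6.2419e-6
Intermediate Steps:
H(t, B) = B² + B*t (H(t, B) = B*t + B² = B² + B*t)
Y(d, N) = 0 (Y(d, N) = -(d - d)/3 = -⅓*0 = 0)
L = -1/160207 (L = 1/(133 - 160340) = 1/(-160207) = -1/160207 ≈ -6.2419e-6)
x = 0
x + L = 0 - 1/160207 = -1/160207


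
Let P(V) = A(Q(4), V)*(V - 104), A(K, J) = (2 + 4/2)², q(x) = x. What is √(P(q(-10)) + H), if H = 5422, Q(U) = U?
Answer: √3598 ≈ 59.983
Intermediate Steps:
A(K, J) = 16 (A(K, J) = (2 + 4*(½))² = (2 + 2)² = 4² = 16)
P(V) = -1664 + 16*V (P(V) = 16*(V - 104) = 16*(-104 + V) = -1664 + 16*V)
√(P(q(-10)) + H) = √((-1664 + 16*(-10)) + 5422) = √((-1664 - 160) + 5422) = √(-1824 + 5422) = √3598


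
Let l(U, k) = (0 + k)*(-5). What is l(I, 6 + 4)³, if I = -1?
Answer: -125000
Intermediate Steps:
l(U, k) = -5*k (l(U, k) = k*(-5) = -5*k)
l(I, 6 + 4)³ = (-5*(6 + 4))³ = (-5*10)³ = (-50)³ = -125000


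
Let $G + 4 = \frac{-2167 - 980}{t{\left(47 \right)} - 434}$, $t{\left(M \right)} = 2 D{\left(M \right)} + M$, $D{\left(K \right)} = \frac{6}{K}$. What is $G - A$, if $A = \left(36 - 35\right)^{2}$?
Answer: $\frac{19008}{6059} \approx 3.1371$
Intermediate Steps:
$A = 1$ ($A = 1^{2} = 1$)
$t{\left(M \right)} = M + \frac{12}{M}$ ($t{\left(M \right)} = 2 \frac{6}{M} + M = \frac{12}{M} + M = M + \frac{12}{M}$)
$G = \frac{25067}{6059}$ ($G = -4 + \frac{-2167 - 980}{\left(47 + \frac{12}{47}\right) - 434} = -4 - \frac{3147}{\left(47 + 12 \cdot \frac{1}{47}\right) - 434} = -4 - \frac{3147}{\left(47 + \frac{12}{47}\right) - 434} = -4 - \frac{3147}{\frac{2221}{47} - 434} = -4 - \frac{3147}{- \frac{18177}{47}} = -4 - - \frac{49303}{6059} = -4 + \frac{49303}{6059} = \frac{25067}{6059} \approx 4.1372$)
$G - A = \frac{25067}{6059} - 1 = \frac{19008}{6059}$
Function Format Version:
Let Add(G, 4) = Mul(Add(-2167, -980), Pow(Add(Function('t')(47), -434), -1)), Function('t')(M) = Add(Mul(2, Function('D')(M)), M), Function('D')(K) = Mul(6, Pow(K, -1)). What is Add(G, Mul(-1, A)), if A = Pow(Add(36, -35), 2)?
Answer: Rational(19008, 6059) ≈ 3.1371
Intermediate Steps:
A = 1 (A = Pow(1, 2) = 1)
Function('t')(M) = Add(M, Mul(12, Pow(M, -1))) (Function('t')(M) = Add(Mul(2, Mul(6, Pow(M, -1))), M) = Add(Mul(12, Pow(M, -1)), M) = Add(M, Mul(12, Pow(M, -1))))
G = Rational(25067, 6059) (G = Add(-4, Mul(Add(-2167, -980), Pow(Add(Add(47, Mul(12, Pow(47, -1))), -434), -1))) = Add(-4, Mul(-3147, Pow(Add(Add(47, Mul(12, Rational(1, 47))), -434), -1))) = Add(-4, Mul(-3147, Pow(Add(Add(47, Rational(12, 47)), -434), -1))) = Add(-4, Mul(-3147, Pow(Add(Rational(2221, 47), -434), -1))) = Add(-4, Mul(-3147, Pow(Rational(-18177, 47), -1))) = Add(-4, Mul(-3147, Rational(-47, 18177))) = Add(-4, Rational(49303, 6059)) = Rational(25067, 6059) ≈ 4.1372)
Add(G, Mul(-1, A)) = Add(Rational(25067, 6059), Mul(-1, 1)) = Add(Rational(25067, 6059), -1) = Rational(19008, 6059)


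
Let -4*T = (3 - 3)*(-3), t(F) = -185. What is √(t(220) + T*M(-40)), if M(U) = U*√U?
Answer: I*√185 ≈ 13.601*I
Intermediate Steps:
M(U) = U^(3/2)
T = 0 (T = -(3 - 3)*(-3)/4 = -0*(-3) = -¼*0 = 0)
√(t(220) + T*M(-40)) = √(-185 + 0*(-40)^(3/2)) = √(-185 + 0*(-80*I*√10)) = √(-185 + 0) = √(-185) = I*√185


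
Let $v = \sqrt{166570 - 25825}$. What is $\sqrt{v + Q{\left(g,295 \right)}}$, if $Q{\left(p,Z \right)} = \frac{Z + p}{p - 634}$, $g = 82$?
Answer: $\frac{\sqrt{-52026 + 76176 \sqrt{140745}}}{276} \approx 19.351$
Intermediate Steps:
$Q{\left(p,Z \right)} = \frac{Z + p}{-634 + p}$
$v = \sqrt{140745} \approx 375.16$
$\sqrt{v + Q{\left(g,295 \right)}} = \sqrt{\sqrt{140745} + \frac{295 + 82}{-634 + 82}} = \sqrt{\sqrt{140745} + \frac{1}{-552} \cdot 377} = \sqrt{\sqrt{140745} - \frac{377}{552}} = \sqrt{- \frac{377}{552} + \sqrt{140745}}$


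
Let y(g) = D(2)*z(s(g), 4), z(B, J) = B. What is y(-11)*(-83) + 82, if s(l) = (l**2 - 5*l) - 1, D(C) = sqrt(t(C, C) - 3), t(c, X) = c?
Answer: 82 - 14525*I ≈ 82.0 - 14525.0*I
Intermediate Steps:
D(C) = sqrt(-3 + C) (D(C) = sqrt(C - 3) = sqrt(-3 + C))
s(l) = -1 + l**2 - 5*l
y(g) = I*(-1 + g**2 - 5*g) (y(g) = sqrt(-3 + 2)*(-1 + g**2 - 5*g) = sqrt(-1)*(-1 + g**2 - 5*g) = I*(-1 + g**2 - 5*g))
y(-11)*(-83) + 82 = (I*(-1 + (-11)**2 - 5*(-11)))*(-83) + 82 = (I*(-1 + 121 + 55))*(-83) + 82 = (I*175)*(-83) + 82 = (175*I)*(-83) + 82 = -14525*I + 82 = 82 - 14525*I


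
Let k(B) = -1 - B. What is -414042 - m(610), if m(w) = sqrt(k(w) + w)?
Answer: -414042 - I ≈ -4.1404e+5 - 1.0*I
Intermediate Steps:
m(w) = I (m(w) = sqrt((-1 - w) + w) = sqrt(-1) = I)
-414042 - m(610) = -414042 - I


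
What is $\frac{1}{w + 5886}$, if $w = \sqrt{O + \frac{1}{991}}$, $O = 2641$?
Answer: $\frac{2916513}{17165286902} - \frac{\sqrt{162104807}}{8582643451} \approx 0.00016842$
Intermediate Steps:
$w = \frac{4 \sqrt{162104807}}{991}$ ($w = \sqrt{2641 + \frac{1}{991}} = \sqrt{\frac{2617232}{991}} = \frac{4 \sqrt{162104807}}{991} \approx 51.391$)
$\frac{1}{w + 5886} = \frac{1}{\frac{4 \sqrt{162104807}}{991} + 5886} = \frac{1}{5886 + \frac{4 \sqrt{162104807}}{991}}$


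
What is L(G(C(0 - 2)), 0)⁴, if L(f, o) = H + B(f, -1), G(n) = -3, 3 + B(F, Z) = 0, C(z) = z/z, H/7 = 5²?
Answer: 875213056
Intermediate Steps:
H = 175 (H = 7*5² = 7*25 = 175)
C(z) = 1
B(F, Z) = -3 (B(F, Z) = -3 + 0 = -3)
L(f, o) = 172 (L(f, o) = 175 - 3 = 172)
L(G(C(0 - 2)), 0)⁴ = 172⁴ = 875213056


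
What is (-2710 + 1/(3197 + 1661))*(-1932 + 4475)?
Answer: -33479050197/4858 ≈ -6.8915e+6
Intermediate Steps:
(-2710 + 1/(3197 + 1661))*(-1932 + 4475) = (-2710 + 1/4858)*2543 = -13165179/4858*2543 = -33479050197/4858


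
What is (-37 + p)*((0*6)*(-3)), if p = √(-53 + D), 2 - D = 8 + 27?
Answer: 0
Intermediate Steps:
D = -33 (D = 2 - (8 + 27) = 2 - 1*35 = 2 - 35 = -33)
p = I*√86 (p = √(-53 - 33) = √(-86) = I*√86 ≈ 9.2736*I)
(-37 + p)*((0*6)*(-3)) = (-37 + I*√86)*((0*6)*(-3)) = (-37 + I*√86)*(0*(-3)) = (-37 + I*√86)*0 = 0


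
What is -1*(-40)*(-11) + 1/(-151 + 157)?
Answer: -2639/6 ≈ -439.83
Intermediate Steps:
-1*(-40)*(-11) + 1/(-151 + 157) = 40*(-11) + 1/6 = -440 + ⅙ = -2639/6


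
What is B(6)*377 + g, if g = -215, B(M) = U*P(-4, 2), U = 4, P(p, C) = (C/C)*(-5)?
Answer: -7755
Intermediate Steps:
P(p, C) = -5 (P(p, C) = 1*(-5) = -5)
B(M) = -20 (B(M) = 4*(-5) = -20)
B(6)*377 + g = -20*377 - 215 = -7540 - 215 = -7755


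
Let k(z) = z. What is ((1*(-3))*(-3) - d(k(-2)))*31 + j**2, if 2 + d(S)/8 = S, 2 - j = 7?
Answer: 1296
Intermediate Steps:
j = -5 (j = 2 - 1*7 = 2 - 7 = -5)
d(S) = -16 + 8*S
((1*(-3))*(-3) - d(k(-2)))*31 + j**2 = ((1*(-3))*(-3) - (-16 + 8*(-2)))*31 + (-5)**2 = (-3*(-3) - (-16 - 16))*31 + 25 = (9 - 1*(-32))*31 + 25 = (9 + 32)*31 + 25 = 41*31 + 25 = 1271 + 25 = 1296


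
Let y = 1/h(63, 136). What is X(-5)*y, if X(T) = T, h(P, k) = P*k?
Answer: -5/8568 ≈ -0.00058357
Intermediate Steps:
y = 1/8568 (y = 1/(63*136) = 1/8568 ≈ 0.00011671)
X(-5)*y = -5*1/8568 = -5/8568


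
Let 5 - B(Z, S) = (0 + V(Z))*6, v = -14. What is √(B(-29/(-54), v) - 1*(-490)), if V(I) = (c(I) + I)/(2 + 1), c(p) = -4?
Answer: 44*√21/9 ≈ 22.404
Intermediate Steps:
V(I) = -4/3 + I/3 (V(I) = (-4 + I)/(2 + 1) = (-4 + I)/3 = (-4 + I)*(⅓) = -4/3 + I/3)
B(Z, S) = 13 - 2*Z (B(Z, S) = 5 - (0 + (-4/3 + Z/3))*6 = 5 - (-4/3 + Z/3)*6 = 5 - (-8 + 2*Z) = 5 + (8 - 2*Z) = 13 - 2*Z)
√(B(-29/(-54), v) - 1*(-490)) = √((13 - (-58)/(-54)) - 1*(-490)) = √((13 - (-58)*(-1)/54) + 490) = √((13 - 2*29/54) + 490) = √((13 - 29/27) + 490) = √(322/27 + 490) = √(13552/27) = 44*√21/9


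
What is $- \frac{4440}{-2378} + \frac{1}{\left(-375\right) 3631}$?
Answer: $\frac{3022806311}{1618972125} \approx 1.8671$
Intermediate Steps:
$- \frac{4440}{-2378} + \frac{1}{\left(-375\right) 3631} = \left(-4440\right) \left(- \frac{1}{2378}\right) - \frac{1}{1361625} = \frac{2220}{1189} - \frac{1}{1361625} = \frac{3022806311}{1618972125}$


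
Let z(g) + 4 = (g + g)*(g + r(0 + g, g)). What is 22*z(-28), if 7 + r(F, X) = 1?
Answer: 41800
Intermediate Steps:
r(F, X) = -6 (r(F, X) = -7 + 1 = -6)
z(g) = -4 + 2*g*(-6 + g) (z(g) = -4 + (g + g)*(g - 6) = -4 + (2*g)*(-6 + g) = -4 + 2*g*(-6 + g))
22*z(-28) = 22*(-4 - 12*(-28) + 2*(-28)**2) = 22*(-4 + 336 + 2*784) = 22*(-4 + 336 + 1568) = 22*1900 = 41800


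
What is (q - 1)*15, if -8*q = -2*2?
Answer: -15/2 ≈ -7.5000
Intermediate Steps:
q = 1/2 (q = -(-1)*2/4 = -1/8*(-4) = 1/2 ≈ 0.50000)
(q - 1)*15 = (1/2 - 1)*15 = -1/2*15 = -15/2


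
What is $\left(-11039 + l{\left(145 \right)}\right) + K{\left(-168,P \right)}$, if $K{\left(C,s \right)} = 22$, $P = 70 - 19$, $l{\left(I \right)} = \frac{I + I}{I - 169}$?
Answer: $- \frac{132349}{12} \approx -11029.0$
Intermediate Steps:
$l{\left(I \right)} = \frac{2 I}{-169 + I}$
$P = 51$ ($P = 70 - 19 = 51$)
$\left(-11039 + l{\left(145 \right)}\right) + K{\left(-168,P \right)} = \left(-11039 + 2 \cdot 145 \frac{1}{-169 + 145}\right) + 22 = \left(-11039 + 2 \cdot 145 \frac{1}{-24}\right) + 22 = \left(-11039 + 2 \cdot 145 \left(- \frac{1}{24}\right)\right) + 22 = \left(-11039 - \frac{145}{12}\right) + 22 = - \frac{132613}{12} + 22 = - \frac{132349}{12}$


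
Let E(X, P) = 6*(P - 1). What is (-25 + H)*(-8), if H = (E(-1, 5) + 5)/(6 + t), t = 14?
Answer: 942/5 ≈ 188.40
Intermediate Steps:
E(X, P) = -6 + 6*P (E(X, P) = 6*(-1 + P) = -6 + 6*P)
H = 29/20 (H = ((-6 + 6*5) + 5)/(6 + 14) = ((-6 + 30) + 5)/20 = (24 + 5)*(1/20) = 29*(1/20) = 29/20 ≈ 1.4500)
(-25 + H)*(-8) = (-25 + 29/20)*(-8) = -471/20*(-8) = 942/5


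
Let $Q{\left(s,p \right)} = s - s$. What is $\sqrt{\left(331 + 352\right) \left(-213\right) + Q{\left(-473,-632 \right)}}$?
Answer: $i \sqrt{145479} \approx 381.42 i$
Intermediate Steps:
$Q{\left(s,p \right)} = 0$
$\sqrt{\left(331 + 352\right) \left(-213\right) + Q{\left(-473,-632 \right)}} = \sqrt{\left(331 + 352\right) \left(-213\right) + 0} = \sqrt{683 \left(-213\right) + 0} = \sqrt{-145479 + 0} = \sqrt{-145479} = i \sqrt{145479}$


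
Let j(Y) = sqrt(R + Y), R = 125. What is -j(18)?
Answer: -sqrt(143) ≈ -11.958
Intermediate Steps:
j(Y) = sqrt(125 + Y)
-j(18) = -sqrt(125 + 18) = -sqrt(143)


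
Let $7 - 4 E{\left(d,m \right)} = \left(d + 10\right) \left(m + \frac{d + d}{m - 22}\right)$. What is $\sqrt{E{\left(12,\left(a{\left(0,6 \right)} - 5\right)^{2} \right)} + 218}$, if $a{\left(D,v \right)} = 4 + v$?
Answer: $\frac{3 \sqrt{17}}{2} \approx 6.1847$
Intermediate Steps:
$E{\left(d,m \right)} = \frac{7}{4} - \frac{\left(10 + d\right) \left(m + \frac{2 d}{-22 + m}\right)}{4}$ ($E{\left(d,m \right)} = \frac{7}{4} - \frac{\left(d + 10\right) \left(m + \frac{d + d}{m - 22}\right)}{4} = \frac{7}{4} - \frac{\left(10 + d\right) \left(m + \frac{2 d}{-22 + m}\right)}{4}$)
$\sqrt{E{\left(12,\left(a{\left(0,6 \right)} - 5\right)^{2} \right)} + 218} = \sqrt{\frac{-154 - 240 - 10 \left(\left(\left(4 + 6\right) - 5\right)^{2}\right)^{2} - 2 \cdot 12^{2} + 227 \left(\left(4 + 6\right) - 5\right)^{2} - 12 \left(\left(\left(4 + 6\right) - 5\right)^{2}\right)^{2} + 22 \cdot 12 \left(\left(4 + 6\right) - 5\right)^{2}}{4 \left(-22 + \left(\left(4 + 6\right) - 5\right)^{2}\right)} + 218} = \sqrt{\frac{-154 - 240 - 10 \left(\left(10 - 5\right)^{2}\right)^{2} - 288 + 227 \left(10 - 5\right)^{2} - 12 \left(\left(10 - 5\right)^{2}\right)^{2} + 22 \cdot 12 \left(10 - 5\right)^{2}}{4 \left(-22 + \left(10 - 5\right)^{2}\right)} + 218} = \sqrt{\frac{-154 - 240 - 10 \left(5^{2}\right)^{2} - 288 + 227 \cdot 5^{2} - 12 \left(5^{2}\right)^{2} + 22 \cdot 12 \cdot 5^{2}}{4 \left(-22 + 5^{2}\right)} + 218} = \sqrt{\frac{-154 - 240 - 10 \cdot 25^{2} - 288 + 227 \cdot 25 - 12 \cdot 25^{2} + 22 \cdot 12 \cdot 25}{4 \left(-22 + 25\right)} + 218} = \sqrt{\frac{-154 - 240 - 6250 - 288 + 5675 - 12 \cdot 625 + 6600}{4 \cdot 3} + 218} = \sqrt{\frac{1}{4} \cdot \frac{1}{3} \left(-154 - 240 - 6250 - 288 + 5675 - 7500 + 6600\right) + 218} = \sqrt{\frac{1}{4} \cdot \frac{1}{3} \left(-2157\right) + 218} = \sqrt{- \frac{719}{4} + 218} = \sqrt{\frac{153}{4}} = \frac{3 \sqrt{17}}{2}$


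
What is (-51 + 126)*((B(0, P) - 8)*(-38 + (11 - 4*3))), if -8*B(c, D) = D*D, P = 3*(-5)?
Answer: 845325/8 ≈ 1.0567e+5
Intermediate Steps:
P = -15
B(c, D) = -D²/8 (B(c, D) = -D*D/8 = -D²/8)
(-51 + 126)*((B(0, P) - 8)*(-38 + (11 - 4*3))) = (-51 + 126)*((-⅛*(-15)² - 8)*(-38 + (11 - 4*3))) = 75*((-⅛*225 - 8)*(-38 + (11 - 12))) = 75*((-225/8 - 8)*(-38 - 1)) = 75*(-289/8*(-39)) = 75*(11271/8) = 845325/8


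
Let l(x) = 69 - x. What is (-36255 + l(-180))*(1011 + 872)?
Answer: -67799298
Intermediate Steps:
(-36255 + l(-180))*(1011 + 872) = (-36255 + (69 - 1*(-180)))*(1011 + 872) = (-36255 + (69 + 180))*1883 = (-36255 + 249)*1883 = -36006*1883 = -67799298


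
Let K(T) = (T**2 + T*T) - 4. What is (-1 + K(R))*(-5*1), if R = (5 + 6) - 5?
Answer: -335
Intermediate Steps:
R = 6 (R = 11 - 5 = 6)
K(T) = -4 + 2*T**2 (K(T) = (T**2 + T**2) - 4 = 2*T**2 - 4 = -4 + 2*T**2)
(-1 + K(R))*(-5*1) = (-1 + (-4 + 2*6**2))*(-5*1) = (-1 + (-4 + 2*36))*(-5) = (-1 + (-4 + 72))*(-5) = (-1 + 68)*(-5) = 67*(-5) = -335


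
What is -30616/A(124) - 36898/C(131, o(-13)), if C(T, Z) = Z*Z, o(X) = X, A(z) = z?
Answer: -2437364/5239 ≈ -465.23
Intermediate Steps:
C(T, Z) = Z²
-30616/A(124) - 36898/C(131, o(-13)) = -30616/124 - 36898/((-13)²) = -30616*1/124 - 36898/169 = -7654/31 - 36898*1/169 = -7654/31 - 36898/169 = -2437364/5239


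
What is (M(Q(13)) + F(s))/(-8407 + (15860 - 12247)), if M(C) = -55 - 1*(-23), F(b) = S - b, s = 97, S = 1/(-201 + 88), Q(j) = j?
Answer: 7289/270861 ≈ 0.026910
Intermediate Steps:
S = -1/113 (S = 1/(-113) = -1/113 ≈ -0.0088496)
F(b) = -1/113 - b
M(C) = -32 (M(C) = -55 + 23 = -32)
(M(Q(13)) + F(s))/(-8407 + (15860 - 12247)) = (-32 + (-1/113 - 1*97))/(-8407 + (15860 - 12247)) = (-32 + (-1/113 - 97))/(-8407 + 3613) = (-32 - 10962/113)/(-4794) = -14578/113*(-1/4794) = 7289/270861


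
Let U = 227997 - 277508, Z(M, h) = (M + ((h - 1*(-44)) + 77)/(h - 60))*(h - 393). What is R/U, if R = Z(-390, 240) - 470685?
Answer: 8226437/990220 ≈ 8.3077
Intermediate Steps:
Z(M, h) = (-393 + h)*(M + (121 + h)/(-60 + h)) (Z(M, h) = (M + ((h + 44) + 77)/(-60 + h))*(-393 + h) = (M + ((44 + h) + 77)/(-60 + h))*(-393 + h) = (M + (121 + h)/(-60 + h))*(-393 + h) = (-393 + h)*(M + (121 + h)/(-60 + h)))
R = -8226437/20 (R = (-47553 + 240² - 272*240 + 23580*(-390) - 390*240² - 453*(-390)*240)/(-60 + 240) - 470685 = (-47553 + 57600 - 65280 - 9196200 - 390*57600 + 42400800)/180 - 470685 = (-47553 + 57600 - 65280 - 9196200 - 22464000 + 42400800)/180 - 470685 = (1/180)*10685367 - 470685 = 1187263/20 - 470685 = -8226437/20 ≈ -4.1132e+5)
U = -49511
R/U = -8226437/20/(-49511) = -8226437/20*(-1/49511) = 8226437/990220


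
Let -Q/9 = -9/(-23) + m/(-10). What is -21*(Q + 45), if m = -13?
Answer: -143829/230 ≈ -625.34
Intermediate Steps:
Q = -3501/230 (Q = -9*(-9/(-23) - 13/(-10)) = -9*(-9*(-1/23) - 13*(-1/10)) = -9*(9/23 + 13/10) = -9*389/230 = -3501/230 ≈ -15.222)
-21*(Q + 45) = -21*(-3501/230 + 45) = -21*6849/230 = -143829/230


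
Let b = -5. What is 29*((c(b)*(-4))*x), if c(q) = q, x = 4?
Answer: 2320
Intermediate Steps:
29*((c(b)*(-4))*x) = 29*(-5*(-4)*4) = 29*(20*4) = 29*80 = 2320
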